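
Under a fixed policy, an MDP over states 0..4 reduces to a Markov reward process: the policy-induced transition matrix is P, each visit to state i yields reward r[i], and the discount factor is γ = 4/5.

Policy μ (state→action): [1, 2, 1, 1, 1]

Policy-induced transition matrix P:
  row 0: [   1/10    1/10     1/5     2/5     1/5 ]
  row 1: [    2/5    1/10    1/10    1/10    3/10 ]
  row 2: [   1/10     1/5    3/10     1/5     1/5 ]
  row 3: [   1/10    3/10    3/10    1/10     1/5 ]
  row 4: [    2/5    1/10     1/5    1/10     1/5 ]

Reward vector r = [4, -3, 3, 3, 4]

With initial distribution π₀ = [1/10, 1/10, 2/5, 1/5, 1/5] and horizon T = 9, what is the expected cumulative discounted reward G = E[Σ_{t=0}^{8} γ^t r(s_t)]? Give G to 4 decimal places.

G = 10.8120

t=0: π = [0.1000, 0.1000, 0.4000, 0.2000, 0.2000], E[r] = 2.7000, γ^t·E[r] = 2.700000, running G = 2.700000
t=1: π = [0.1900, 0.1800, 0.2500, 0.1700, 0.2100], E[r] = 2.3200, γ^t·E[r] = 1.856000, running G = 4.556000
t=2: π = [0.2170, 0.1590, 0.2240, 0.1820, 0.2180], E[r] = 2.4810, γ^t·E[r] = 1.587840, running G = 6.143840
t=3: π = [0.2131, 0.1588, 0.2247, 0.1875, 0.2159], E[r] = 2.4762, γ^t·E[r] = 1.267814, running G = 7.411654
t=4: π = [0.2124, 0.1600, 0.2253, 0.1864, 0.2159], E[r] = 2.4685, γ^t·E[r] = 1.011085, running G = 8.422740
t=5: π = [0.2128, 0.1598, 0.2252, 0.1863, 0.2160], E[r] = 2.4699, γ^t·E[r] = 0.809326, running G = 9.232066
t=6: π = [0.2127, 0.1598, 0.2252, 0.1863, 0.2160], E[r] = 2.4701, γ^t·E[r] = 0.647525, running G = 9.879591
t=7: π = [0.2127, 0.1598, 0.2252, 0.1863, 0.2160], E[r] = 2.4700, γ^t·E[r] = 0.517995, running G = 10.397585
t=8: π = [0.2127, 0.1598, 0.2252, 0.1863, 0.2160], E[r] = 2.4700, γ^t·E[r] = 0.414397, running G = 10.811982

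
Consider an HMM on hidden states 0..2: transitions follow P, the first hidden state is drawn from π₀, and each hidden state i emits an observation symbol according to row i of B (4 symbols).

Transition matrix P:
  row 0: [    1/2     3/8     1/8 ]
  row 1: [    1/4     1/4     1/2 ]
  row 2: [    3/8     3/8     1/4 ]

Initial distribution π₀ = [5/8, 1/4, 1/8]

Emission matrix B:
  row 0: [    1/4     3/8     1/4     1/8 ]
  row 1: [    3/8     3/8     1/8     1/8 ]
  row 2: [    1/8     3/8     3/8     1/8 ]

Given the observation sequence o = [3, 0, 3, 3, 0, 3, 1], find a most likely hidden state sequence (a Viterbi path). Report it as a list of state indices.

path = [0, 0, 0, 0, 0, 0, 0]

t=0: δ = [7.812e-02, 3.125e-02, 1.562e-02]  (obs o_0=3)
t=1: δ = [9.766e-03, 1.099e-02, 1.953e-03]  ψ = [0, 0, 1]  (obs o_1=0)
t=2: δ = [6.104e-04, 4.578e-04, 6.866e-04]  ψ = [0, 0, 1]  (obs o_2=3)
t=3: δ = [3.815e-05, 3.219e-05, 2.861e-05]  ψ = [0, 2, 1]  (obs o_3=3)
t=4: δ = [4.768e-06, 5.364e-06, 2.012e-06]  ψ = [0, 0, 1]  (obs o_4=0)
t=5: δ = [2.980e-07, 2.235e-07, 3.353e-07]  ψ = [0, 0, 1]  (obs o_5=3)
t=6: δ = [5.588e-08, 4.715e-08, 4.191e-08]  ψ = [0, 2, 1]  (obs o_6=1)
backtrack: best end state = 0; path = [0, 0, 0, 0, 0, 0, 0]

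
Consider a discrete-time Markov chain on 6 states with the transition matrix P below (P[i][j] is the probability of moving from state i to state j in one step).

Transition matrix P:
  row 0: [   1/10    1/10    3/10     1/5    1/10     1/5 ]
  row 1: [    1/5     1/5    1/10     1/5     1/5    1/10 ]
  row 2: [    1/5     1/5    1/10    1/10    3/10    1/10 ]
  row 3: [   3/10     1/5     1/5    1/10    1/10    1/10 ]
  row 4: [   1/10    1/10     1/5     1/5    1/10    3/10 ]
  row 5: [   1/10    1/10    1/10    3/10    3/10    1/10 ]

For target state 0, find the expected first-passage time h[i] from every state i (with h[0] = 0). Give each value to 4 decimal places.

First-step conditioning: h[0] = 0; for i ≠ 0, h[i] = 1 + Σ_k P[i][k]·h[k].
  h[1] = 1 + 1/5·h[1] + 1/10·h[2] + 1/5·h[3] + 1/5·h[4] + 1/10·h[5]
  h[2] = 1 + 1/5·h[1] + 1/10·h[2] + 1/10·h[3] + 3/10·h[4] + 1/10·h[5]
  h[3] = 1 + 1/5·h[1] + 1/5·h[2] + 1/10·h[3] + 1/10·h[4] + 1/10·h[5]
  h[4] = 1 + 1/10·h[1] + 1/5·h[2] + 1/5·h[3] + 1/10·h[4] + 3/10·h[5]
  h[5] = 1 + 1/10·h[1] + 1/10·h[2] + 3/10·h[3] + 3/10·h[4] + 1/10·h[5]
Solving the 5×5 linear system over states ≠ 0 gives exactly h = [0, 118860/22031, 121360/22031, 107080/22031, 132080/22031, 130890/22031] (h[0] = 0 is the target).

h = [0.0000, 5.3951, 5.5086, 4.8604, 5.9952, 5.9412]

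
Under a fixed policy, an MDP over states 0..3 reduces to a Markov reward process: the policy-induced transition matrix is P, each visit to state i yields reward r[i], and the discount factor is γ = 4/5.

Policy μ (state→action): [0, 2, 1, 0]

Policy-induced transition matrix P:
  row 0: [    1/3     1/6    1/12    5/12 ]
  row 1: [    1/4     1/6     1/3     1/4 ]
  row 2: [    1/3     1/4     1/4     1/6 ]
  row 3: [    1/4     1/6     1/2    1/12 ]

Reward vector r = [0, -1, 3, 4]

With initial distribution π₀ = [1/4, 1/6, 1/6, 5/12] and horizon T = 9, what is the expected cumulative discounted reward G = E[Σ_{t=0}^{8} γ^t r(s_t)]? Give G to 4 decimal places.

t=0: π = [0.2500, 0.1667, 0.1667, 0.4167], E[r] = 2.0000, γ^t·E[r] = 2.000000, running G = 2.000000
t=1: π = [0.2847, 0.1806, 0.3264, 0.2083], E[r] = 1.6319, γ^t·E[r] = 1.305556, running G = 3.305556
t=2: π = [0.3009, 0.1939, 0.2697, 0.2355], E[r] = 1.5573, γ^t·E[r] = 0.996667, running G = 4.302222
t=3: π = [0.2976, 0.1891, 0.2749, 0.2384], E[r] = 1.5892, γ^t·E[r] = 0.813679, running G = 5.115901
t=4: π = [0.2977, 0.1896, 0.2758, 0.2369], E[r] = 1.5855, γ^t·E[r] = 0.649439, running G = 5.765340
t=5: π = [0.2978, 0.1896, 0.2754, 0.2371], E[r] = 1.5852, γ^t·E[r] = 0.519433, running G = 6.284773
t=6: π = [0.2978, 0.1896, 0.2755, 0.2372], E[r] = 1.5854, γ^t·E[r] = 0.415598, running G = 6.700371
t=7: π = [0.2978, 0.1896, 0.2755, 0.2371], E[r] = 1.5854, γ^t·E[r] = 0.332473, running G = 7.032844
t=8: π = [0.2978, 0.1896, 0.2755, 0.2371], E[r] = 1.5854, γ^t·E[r] = 0.265978, running G = 7.298822

G = 7.2988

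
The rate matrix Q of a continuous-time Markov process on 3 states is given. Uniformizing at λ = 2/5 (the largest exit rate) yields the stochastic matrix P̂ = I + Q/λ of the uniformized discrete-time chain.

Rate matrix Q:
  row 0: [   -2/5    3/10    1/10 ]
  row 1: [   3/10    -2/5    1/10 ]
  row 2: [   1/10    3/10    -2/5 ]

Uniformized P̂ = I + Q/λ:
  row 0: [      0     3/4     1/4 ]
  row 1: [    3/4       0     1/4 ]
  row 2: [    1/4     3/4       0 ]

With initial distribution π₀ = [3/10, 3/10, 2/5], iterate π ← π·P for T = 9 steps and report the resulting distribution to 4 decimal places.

π = [0.3618, 0.4382, 0.2000]

t=0: π = [0.3000, 0.3000, 0.4000]
t=1: π = [0.3250, 0.5250, 0.1500]
t=2: π = [0.4313, 0.3563, 0.2125]
t=3: π = [0.3203, 0.4828, 0.1969]
t=4: π = [0.4113, 0.3879, 0.2008]
t=5: π = [0.3411, 0.4591, 0.1998]
t=6: π = [0.3943, 0.4057, 0.2000]
t=7: π = [0.3543, 0.4457, 0.2000]
t=8: π = [0.3843, 0.4157, 0.2000]
t=9: π = [0.3618, 0.4382, 0.2000]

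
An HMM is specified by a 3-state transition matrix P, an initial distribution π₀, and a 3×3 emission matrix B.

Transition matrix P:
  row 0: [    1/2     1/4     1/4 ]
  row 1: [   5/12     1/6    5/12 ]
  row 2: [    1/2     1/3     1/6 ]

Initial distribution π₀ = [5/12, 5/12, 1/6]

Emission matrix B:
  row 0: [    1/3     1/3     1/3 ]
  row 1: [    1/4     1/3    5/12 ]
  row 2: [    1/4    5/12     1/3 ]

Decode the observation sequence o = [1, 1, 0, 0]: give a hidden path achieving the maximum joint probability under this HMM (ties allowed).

path = [1, 2, 0, 0]

t=0: δ = [1.389e-01, 1.389e-01, 6.944e-02]  (obs o_0=1)
t=1: δ = [2.315e-02, 1.157e-02, 2.411e-02]  ψ = [0, 0, 1]  (obs o_1=1)
t=2: δ = [4.019e-03, 2.009e-03, 1.447e-03]  ψ = [2, 2, 0]  (obs o_2=0)
t=3: δ = [6.698e-04, 2.512e-04, 2.512e-04]  ψ = [0, 0, 0]  (obs o_3=0)
backtrack: best end state = 0; path = [1, 2, 0, 0]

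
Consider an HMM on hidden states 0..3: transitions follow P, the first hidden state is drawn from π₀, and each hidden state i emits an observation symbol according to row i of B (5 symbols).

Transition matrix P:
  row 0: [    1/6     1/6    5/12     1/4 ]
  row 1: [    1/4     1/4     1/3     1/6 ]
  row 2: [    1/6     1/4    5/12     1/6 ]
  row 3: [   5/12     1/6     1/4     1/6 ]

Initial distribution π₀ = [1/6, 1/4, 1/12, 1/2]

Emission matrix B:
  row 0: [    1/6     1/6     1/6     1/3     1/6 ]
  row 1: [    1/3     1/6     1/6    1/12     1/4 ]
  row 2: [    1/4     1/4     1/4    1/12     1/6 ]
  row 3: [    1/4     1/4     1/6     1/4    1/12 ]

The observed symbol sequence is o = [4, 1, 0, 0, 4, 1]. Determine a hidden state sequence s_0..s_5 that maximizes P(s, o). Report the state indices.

path = [1, 2, 2, 2, 2, 2]

t=0: δ = [2.778e-02, 6.250e-02, 1.389e-02, 4.167e-02]  (obs o_0=4)
t=1: δ = [2.894e-03, 2.604e-03, 5.208e-03, 2.604e-03]  ψ = [3, 1, 1, 1]  (obs o_1=1)
t=2: δ = [1.808e-04, 4.340e-04, 5.425e-04, 2.170e-04]  ψ = [3, 2, 2, 2]  (obs o_2=0)
t=3: δ = [1.808e-05, 4.521e-05, 5.651e-05, 2.261e-05]  ψ = [1, 2, 2, 2]  (obs o_3=0)
t=4: δ = [1.884e-06, 3.532e-06, 3.925e-06, 7.849e-07]  ψ = [1, 2, 2, 2]  (obs o_4=4)
t=5: δ = [1.472e-07, 1.635e-07, 4.088e-07, 1.635e-07]  ψ = [1, 2, 2, 2]  (obs o_5=1)
backtrack: best end state = 2; path = [1, 2, 2, 2, 2, 2]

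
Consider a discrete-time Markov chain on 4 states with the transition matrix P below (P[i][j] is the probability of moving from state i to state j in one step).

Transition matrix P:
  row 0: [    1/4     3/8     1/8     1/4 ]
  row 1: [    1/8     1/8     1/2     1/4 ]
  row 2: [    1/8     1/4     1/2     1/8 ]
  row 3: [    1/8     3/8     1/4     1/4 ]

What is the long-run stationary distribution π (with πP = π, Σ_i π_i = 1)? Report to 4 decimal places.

Balance equations π_j = Σ_i π_i·P[i][j]:
  π_0 = 1/4·π_0 + 1/8·π_1 + 1/8·π_2 + 1/8·π_3
  π_1 = 3/8·π_0 + 1/8·π_1 + 1/4·π_2 + 3/8·π_3
  π_2 = 1/8·π_0 + 1/2·π_1 + 1/2·π_2 + 1/4·π_3
  normalize: π_0 + π_1 + π_2 + π_3 = 1
Solving the linear system gives exactly π = [1/7, 113/434, 86/217, 87/434].

π = [0.1429, 0.2604, 0.3963, 0.2005]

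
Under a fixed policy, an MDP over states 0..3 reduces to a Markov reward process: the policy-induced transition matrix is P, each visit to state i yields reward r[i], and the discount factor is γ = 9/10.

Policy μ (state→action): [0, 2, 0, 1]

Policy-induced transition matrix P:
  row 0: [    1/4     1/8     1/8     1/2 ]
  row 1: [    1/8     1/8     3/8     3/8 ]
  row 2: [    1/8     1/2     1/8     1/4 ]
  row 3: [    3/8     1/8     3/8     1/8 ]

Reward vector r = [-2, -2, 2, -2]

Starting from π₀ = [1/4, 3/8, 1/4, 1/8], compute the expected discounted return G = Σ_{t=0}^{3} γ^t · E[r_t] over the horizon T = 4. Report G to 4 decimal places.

G = -3.3884

t=0: π = [0.2500, 0.3750, 0.2500, 0.1250], E[r] = -1.0000, γ^t·E[r] = -1.000000, running G = -1.000000
t=1: π = [0.1875, 0.2188, 0.2500, 0.3438], E[r] = -1.0000, γ^t·E[r] = -0.900000, running G = -1.900000
t=2: π = [0.2344, 0.2188, 0.2656, 0.2813], E[r] = -0.9375, γ^t·E[r] = -0.759375, running G = -2.659375
t=3: π = [0.2246, 0.2246, 0.2500, 0.3008], E[r] = -1.0000, γ^t·E[r] = -0.729000, running G = -3.388375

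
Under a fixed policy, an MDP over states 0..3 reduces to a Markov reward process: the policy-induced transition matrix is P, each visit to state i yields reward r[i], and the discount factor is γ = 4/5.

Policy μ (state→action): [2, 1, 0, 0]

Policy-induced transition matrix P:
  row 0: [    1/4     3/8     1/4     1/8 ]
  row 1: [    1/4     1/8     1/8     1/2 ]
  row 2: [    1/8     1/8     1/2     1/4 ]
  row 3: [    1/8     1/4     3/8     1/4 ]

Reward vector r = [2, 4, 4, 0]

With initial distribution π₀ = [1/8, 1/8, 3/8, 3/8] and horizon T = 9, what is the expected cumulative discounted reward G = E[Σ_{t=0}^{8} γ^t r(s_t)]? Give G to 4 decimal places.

G = 10.7727

t=0: π = [0.1250, 0.1250, 0.3750, 0.3750], E[r] = 2.2500, γ^t·E[r] = 2.250000, running G = 2.250000
t=1: π = [0.1563, 0.2031, 0.3750, 0.2656], E[r] = 2.6250, γ^t·E[r] = 2.100000, running G = 4.350000
t=2: π = [0.1699, 0.1973, 0.3516, 0.2813], E[r] = 2.5352, γ^t·E[r] = 1.622500, running G = 5.972500
t=3: π = [0.1709, 0.2026, 0.3484, 0.2781], E[r] = 2.5459, γ^t·E[r] = 1.303500, running G = 7.276000
t=4: π = [0.1717, 0.2025, 0.3465, 0.2793], E[r] = 2.5394, γ^t·E[r] = 1.040150, running G = 8.316150
t=5: π = [0.1718, 0.2028, 0.3462, 0.2792], E[r] = 2.5398, γ^t·E[r] = 0.832248, running G = 9.148398
t=6: π = [0.1718, 0.2028, 0.3461, 0.2792], E[r] = 2.5394, γ^t·E[r] = 0.665688, running G = 9.814086
t=7: π = [0.1718, 0.2029, 0.3461, 0.2792], E[r] = 2.5394, γ^t·E[r] = 0.532553, running G = 10.346638
t=8: π = [0.1718, 0.2029, 0.3461, 0.2792], E[r] = 2.5394, γ^t·E[r] = 0.426038, running G = 10.772676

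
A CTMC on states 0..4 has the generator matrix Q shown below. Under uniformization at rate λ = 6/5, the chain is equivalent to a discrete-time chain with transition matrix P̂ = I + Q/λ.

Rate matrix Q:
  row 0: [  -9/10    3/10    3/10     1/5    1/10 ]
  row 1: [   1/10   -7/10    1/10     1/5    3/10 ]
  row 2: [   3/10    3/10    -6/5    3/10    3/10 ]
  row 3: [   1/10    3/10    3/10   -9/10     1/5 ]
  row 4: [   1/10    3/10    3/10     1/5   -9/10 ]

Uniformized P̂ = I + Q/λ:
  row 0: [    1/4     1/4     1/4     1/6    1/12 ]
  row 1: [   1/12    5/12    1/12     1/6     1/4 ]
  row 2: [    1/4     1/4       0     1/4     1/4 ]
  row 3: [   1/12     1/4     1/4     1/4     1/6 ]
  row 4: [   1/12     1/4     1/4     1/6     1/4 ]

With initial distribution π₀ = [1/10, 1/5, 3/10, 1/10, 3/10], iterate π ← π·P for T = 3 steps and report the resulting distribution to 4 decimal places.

t=0: π = [0.1000, 0.2000, 0.3000, 0.1000, 0.3000]
t=1: π = [0.1500, 0.2833, 0.1417, 0.2000, 0.2250]
t=2: π = [0.1319, 0.2972, 0.1674, 0.1951, 0.2083]
t=3: π = [0.1332, 0.2995, 0.1586, 0.1969, 0.2117]

π = [0.1332, 0.2995, 0.1586, 0.1969, 0.2117]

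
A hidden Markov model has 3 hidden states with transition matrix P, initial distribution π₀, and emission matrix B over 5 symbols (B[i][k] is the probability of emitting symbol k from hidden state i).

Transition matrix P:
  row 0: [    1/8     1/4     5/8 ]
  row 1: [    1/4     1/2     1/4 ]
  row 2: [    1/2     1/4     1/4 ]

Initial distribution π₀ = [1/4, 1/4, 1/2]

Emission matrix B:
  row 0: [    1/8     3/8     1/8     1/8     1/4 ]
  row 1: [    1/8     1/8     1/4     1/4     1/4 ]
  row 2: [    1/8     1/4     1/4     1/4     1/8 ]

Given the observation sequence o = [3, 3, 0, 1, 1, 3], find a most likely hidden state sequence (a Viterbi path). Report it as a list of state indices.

t=0: δ = [3.125e-02, 6.250e-02, 1.250e-01]  (obs o_0=3)
t=1: δ = [7.812e-03, 7.812e-03, 7.812e-03]  ψ = [2, 1, 2]  (obs o_1=3)
t=2: δ = [4.883e-04, 4.883e-04, 6.104e-04]  ψ = [2, 1, 0]  (obs o_2=0)
t=3: δ = [1.144e-04, 3.052e-05, 7.629e-05]  ψ = [2, 1, 0]  (obs o_3=1)
t=4: δ = [1.431e-05, 3.576e-06, 1.788e-05]  ψ = [2, 0, 0]  (obs o_4=1)
t=5: δ = [1.118e-06, 1.118e-06, 2.235e-06]  ψ = [2, 2, 0]  (obs o_5=3)
backtrack: best end state = 2; path = [2, 2, 0, 2, 0, 2]

path = [2, 2, 0, 2, 0, 2]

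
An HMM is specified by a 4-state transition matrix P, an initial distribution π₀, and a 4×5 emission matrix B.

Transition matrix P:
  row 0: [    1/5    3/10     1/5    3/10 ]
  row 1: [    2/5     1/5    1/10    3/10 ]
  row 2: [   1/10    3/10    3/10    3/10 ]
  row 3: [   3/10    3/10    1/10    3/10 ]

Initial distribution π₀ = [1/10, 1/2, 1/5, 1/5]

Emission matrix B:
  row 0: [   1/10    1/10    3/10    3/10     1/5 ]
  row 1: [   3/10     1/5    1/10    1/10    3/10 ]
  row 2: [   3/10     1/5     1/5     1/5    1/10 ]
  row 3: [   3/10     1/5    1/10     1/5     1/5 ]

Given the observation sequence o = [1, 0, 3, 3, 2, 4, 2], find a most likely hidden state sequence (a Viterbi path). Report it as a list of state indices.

t=0: δ = [1.000e-02, 1.000e-01, 4.000e-02, 4.000e-02]  (obs o_0=1)
t=1: δ = [4.000e-03, 6.000e-03, 3.600e-03, 9.000e-03]  ψ = [1, 1, 2, 1]  (obs o_1=0)
t=2: δ = [8.100e-04, 2.700e-04, 2.160e-04, 5.400e-04]  ψ = [3, 3, 2, 3]  (obs o_2=3)
t=3: δ = [4.860e-05, 2.430e-05, 3.240e-05, 4.860e-05]  ψ = [0, 0, 0, 0]  (obs o_3=3)
t=4: δ = [4.374e-06, 1.458e-06, 1.944e-06, 1.458e-06]  ψ = [3, 0, 0, 0]  (obs o_4=2)
t=5: δ = [1.750e-07, 3.937e-07, 8.748e-08, 2.624e-07]  ψ = [0, 0, 0, 0]  (obs o_5=4)
t=6: δ = [4.724e-08, 7.873e-09, 7.873e-09, 1.181e-08]  ψ = [1, 1, 1, 1]  (obs o_6=2)
backtrack: best end state = 0; path = [1, 3, 0, 3, 0, 1, 0]

path = [1, 3, 0, 3, 0, 1, 0]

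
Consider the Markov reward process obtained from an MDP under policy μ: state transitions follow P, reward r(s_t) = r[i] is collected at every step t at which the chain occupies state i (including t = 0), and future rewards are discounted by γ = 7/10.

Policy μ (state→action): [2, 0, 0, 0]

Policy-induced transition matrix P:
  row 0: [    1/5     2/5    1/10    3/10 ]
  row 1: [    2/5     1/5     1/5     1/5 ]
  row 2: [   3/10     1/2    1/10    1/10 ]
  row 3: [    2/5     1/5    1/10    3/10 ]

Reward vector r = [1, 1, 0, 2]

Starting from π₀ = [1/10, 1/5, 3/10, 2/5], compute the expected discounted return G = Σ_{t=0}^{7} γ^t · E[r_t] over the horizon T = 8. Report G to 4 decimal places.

t=0: π = [0.1000, 0.2000, 0.3000, 0.4000], E[r] = 1.1000, γ^t·E[r] = 1.100000, running G = 1.100000
t=1: π = [0.3500, 0.3100, 0.1200, 0.2200], E[r] = 1.1000, γ^t·E[r] = 0.770000, running G = 1.870000
t=2: π = [0.3180, 0.3060, 0.1310, 0.2450], E[r] = 1.1140, γ^t·E[r] = 0.545860, running G = 2.415860
t=3: π = [0.3233, 0.3029, 0.1306, 0.2432], E[r] = 1.1126, γ^t·E[r] = 0.381622, running G = 2.797482
t=4: π = [0.3223, 0.3038, 0.1303, 0.2436], E[r] = 1.1133, γ^t·E[r] = 0.267303, running G = 3.064785
t=5: π = [0.3225, 0.3035, 0.1304, 0.2436], E[r] = 1.1132, γ^t·E[r] = 0.187091, running G = 3.251876
t=6: π = [0.3225, 0.3036, 0.1304, 0.2436], E[r] = 1.1132, γ^t·E[r] = 0.130969, running G = 3.382845
t=7: π = [0.3225, 0.3036, 0.1304, 0.2436], E[r] = 1.1132, γ^t·E[r] = 0.091677, running G = 3.474522

G = 3.4745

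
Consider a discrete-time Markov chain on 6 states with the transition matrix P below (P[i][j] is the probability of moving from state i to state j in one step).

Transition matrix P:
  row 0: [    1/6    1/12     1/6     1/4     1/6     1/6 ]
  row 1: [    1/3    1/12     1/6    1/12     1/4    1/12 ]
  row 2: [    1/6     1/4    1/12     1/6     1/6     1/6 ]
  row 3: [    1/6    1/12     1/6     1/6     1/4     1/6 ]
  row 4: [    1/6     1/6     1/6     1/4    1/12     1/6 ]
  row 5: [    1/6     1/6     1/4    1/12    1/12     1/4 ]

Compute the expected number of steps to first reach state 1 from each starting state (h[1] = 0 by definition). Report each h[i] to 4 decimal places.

First-step conditioning: h[1] = 0; for i ≠ 1, h[i] = 1 + Σ_k P[i][k]·h[k].
  h[0] = 1 + 1/6·h[0] + 1/6·h[2] + 1/4·h[3] + 1/6·h[4] + 1/6·h[5]
  h[2] = 1 + 1/6·h[0] + 1/12·h[2] + 1/6·h[3] + 1/6·h[4] + 1/6·h[5]
  h[3] = 1 + 1/6·h[0] + 1/6·h[2] + 1/6·h[3] + 1/4·h[4] + 1/6·h[5]
  h[4] = 1 + 1/6·h[0] + 1/6·h[2] + 1/4·h[3] + 1/12·h[4] + 1/6·h[5]
  h[5] = 1 + 1/6·h[0] + 1/4·h[2] + 1/12·h[3] + 1/12·h[4] + 1/4·h[5]
Solving the 5×5 linear system over states ≠ 1 gives exactly h = [145002/20203, 0, 122760/20203, 144144/20203, 133848/20203, 130968/20203] (h[1] = 0 is the target).

h = [7.1773, 0.0000, 6.0763, 7.1348, 6.6252, 6.4826]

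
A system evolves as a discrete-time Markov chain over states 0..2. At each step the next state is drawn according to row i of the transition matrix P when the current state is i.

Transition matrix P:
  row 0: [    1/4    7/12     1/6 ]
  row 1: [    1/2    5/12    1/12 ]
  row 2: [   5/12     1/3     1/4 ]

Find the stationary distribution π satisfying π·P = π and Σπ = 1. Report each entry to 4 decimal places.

π = [0.3907, 0.4702, 0.1391]

Balance equations π_j = Σ_i π_i·P[i][j]:
  π_0 = 1/4·π_0 + 1/2·π_1 + 5/12·π_2
  π_1 = 7/12·π_0 + 5/12·π_1 + 1/3·π_2
  normalize: π_0 + π_1 + π_2 = 1
Solving the linear system gives exactly π = [59/151, 71/151, 21/151].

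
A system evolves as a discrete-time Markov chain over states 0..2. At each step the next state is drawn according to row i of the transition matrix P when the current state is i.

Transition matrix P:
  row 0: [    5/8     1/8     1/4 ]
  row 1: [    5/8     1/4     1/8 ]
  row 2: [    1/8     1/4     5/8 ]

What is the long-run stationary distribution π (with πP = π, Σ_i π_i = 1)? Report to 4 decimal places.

π = [0.4444, 0.1944, 0.3611]

Balance equations π_j = Σ_i π_i·P[i][j]:
  π_0 = 5/8·π_0 + 5/8·π_1 + 1/8·π_2
  π_1 = 1/8·π_0 + 1/4·π_1 + 1/4·π_2
  normalize: π_0 + π_1 + π_2 = 1
Solving the linear system gives exactly π = [4/9, 7/36, 13/36].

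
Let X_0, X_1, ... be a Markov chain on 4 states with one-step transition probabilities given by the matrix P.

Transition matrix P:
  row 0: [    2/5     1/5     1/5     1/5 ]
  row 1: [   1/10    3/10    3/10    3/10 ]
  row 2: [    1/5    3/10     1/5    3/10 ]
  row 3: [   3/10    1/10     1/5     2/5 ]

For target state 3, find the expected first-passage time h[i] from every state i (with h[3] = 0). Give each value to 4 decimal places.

h = [4.0455, 3.5455, 3.5909, 0.0000]

First-step conditioning: h[3] = 0; for i ≠ 3, h[i] = 1 + Σ_k P[i][k]·h[k].
  h[0] = 1 + 2/5·h[0] + 1/5·h[1] + 1/5·h[2]
  h[1] = 1 + 1/10·h[0] + 3/10·h[1] + 3/10·h[2]
  h[2] = 1 + 1/5·h[0] + 3/10·h[1] + 1/5·h[2]
Solving the 3×3 linear system over states ≠ 3 gives exactly h = [89/22, 39/11, 79/22, 0] (h[3] = 0 is the target).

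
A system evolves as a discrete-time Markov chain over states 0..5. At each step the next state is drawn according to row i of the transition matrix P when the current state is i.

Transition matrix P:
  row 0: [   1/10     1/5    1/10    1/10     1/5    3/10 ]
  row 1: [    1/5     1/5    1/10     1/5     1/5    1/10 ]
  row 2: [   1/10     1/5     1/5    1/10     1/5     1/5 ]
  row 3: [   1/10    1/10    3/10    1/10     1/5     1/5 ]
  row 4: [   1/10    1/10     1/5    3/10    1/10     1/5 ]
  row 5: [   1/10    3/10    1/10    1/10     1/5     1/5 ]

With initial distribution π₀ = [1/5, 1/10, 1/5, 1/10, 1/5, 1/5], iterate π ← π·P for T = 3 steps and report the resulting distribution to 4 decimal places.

t=0: π = [0.2000, 0.1000, 0.2000, 0.1000, 0.2000, 0.2000]
t=1: π = [0.1100, 0.1900, 0.1600, 0.1500, 0.1800, 0.2100]
t=2: π = [0.1190, 0.1880, 0.1640, 0.1550, 0.1820, 0.1920]
t=3: π = [0.1188, 0.1855, 0.1656, 0.1552, 0.1818, 0.1931]

π = [0.1188, 0.1855, 0.1656, 0.1552, 0.1818, 0.1931]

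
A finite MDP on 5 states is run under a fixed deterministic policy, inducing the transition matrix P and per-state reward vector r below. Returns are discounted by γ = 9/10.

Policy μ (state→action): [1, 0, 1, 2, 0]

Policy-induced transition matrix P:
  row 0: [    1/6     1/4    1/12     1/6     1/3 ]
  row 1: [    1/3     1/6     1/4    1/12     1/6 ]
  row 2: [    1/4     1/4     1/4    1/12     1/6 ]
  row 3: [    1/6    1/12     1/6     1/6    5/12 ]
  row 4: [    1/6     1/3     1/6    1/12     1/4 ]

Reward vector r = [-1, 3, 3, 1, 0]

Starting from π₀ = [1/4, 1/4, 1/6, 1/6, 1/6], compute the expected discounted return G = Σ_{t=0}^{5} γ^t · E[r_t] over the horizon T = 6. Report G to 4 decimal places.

G = 5.3148

t=0: π = [0.2500, 0.2500, 0.1667, 0.1667, 0.1667], E[r] = 1.1667, γ^t·E[r] = 1.166667, running G = 1.166667
t=1: π = [0.2222, 0.2153, 0.1806, 0.1181, 0.2639], E[r] = 1.0833, γ^t·E[r] = 0.975000, running G = 2.141667
t=2: π = [0.2176, 0.2344, 0.1811, 0.1117, 0.2552], E[r] = 1.1406, γ^t·E[r] = 0.923906, running G = 3.065573
t=3: π = [0.2208, 0.2331, 0.1832, 0.1108, 0.2521], E[r] = 1.1388, γ^t·E[r] = 0.830180, running G = 3.895753
t=4: π = [0.2208, 0.2331, 0.1830, 0.1110, 0.2522], E[r] = 1.1384, γ^t·E[r] = 0.746911, running G = 4.642664
t=5: π = [0.2208, 0.2331, 0.1829, 0.1110, 0.2522], E[r] = 1.1383, γ^t·E[r] = 0.672164, running G = 5.314828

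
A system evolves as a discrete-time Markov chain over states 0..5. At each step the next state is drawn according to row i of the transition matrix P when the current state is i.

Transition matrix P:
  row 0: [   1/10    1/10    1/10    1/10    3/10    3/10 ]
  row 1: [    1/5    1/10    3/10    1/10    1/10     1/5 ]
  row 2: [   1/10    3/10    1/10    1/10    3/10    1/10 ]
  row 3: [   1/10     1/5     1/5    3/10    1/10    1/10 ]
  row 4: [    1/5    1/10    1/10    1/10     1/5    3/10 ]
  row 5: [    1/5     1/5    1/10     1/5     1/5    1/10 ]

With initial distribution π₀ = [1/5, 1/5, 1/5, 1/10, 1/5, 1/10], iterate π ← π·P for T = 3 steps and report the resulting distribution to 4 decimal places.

t=0: π = [0.2000, 0.2000, 0.2000, 0.1000, 0.2000, 0.1000]
t=1: π = [0.1500, 0.1600, 0.1500, 0.1300, 0.2100, 0.2000]
t=2: π = [0.1570, 0.1630, 0.1450, 0.1460, 0.2010, 0.1880]
t=3: π = [0.1552, 0.1624, 0.1472, 0.1480, 0.1993, 0.1879]

π = [0.1552, 0.1624, 0.1472, 0.1480, 0.1993, 0.1879]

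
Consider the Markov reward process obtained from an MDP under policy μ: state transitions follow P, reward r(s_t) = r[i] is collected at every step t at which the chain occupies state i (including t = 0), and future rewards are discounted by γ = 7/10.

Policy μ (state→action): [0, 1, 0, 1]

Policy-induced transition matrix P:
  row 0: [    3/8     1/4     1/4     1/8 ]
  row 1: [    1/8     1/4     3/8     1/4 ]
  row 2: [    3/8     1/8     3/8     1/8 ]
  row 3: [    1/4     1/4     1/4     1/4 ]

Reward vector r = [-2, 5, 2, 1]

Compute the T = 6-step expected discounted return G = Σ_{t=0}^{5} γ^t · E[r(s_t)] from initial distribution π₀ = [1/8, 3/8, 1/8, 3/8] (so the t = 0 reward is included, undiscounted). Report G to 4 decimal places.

t=0: π = [0.1250, 0.3750, 0.1250, 0.3750], E[r] = 2.2500, γ^t·E[r] = 2.250000, running G = 2.250000
t=1: π = [0.2344, 0.2344, 0.3125, 0.2188], E[r] = 1.5469, γ^t·E[r] = 1.082813, running G = 3.332813
t=2: π = [0.2891, 0.2109, 0.3184, 0.1816], E[r] = 1.2949, γ^t·E[r] = 0.634512, running G = 3.967324
t=3: π = [0.2996, 0.2102, 0.3162, 0.1741], E[r] = 1.2583, γ^t·E[r] = 0.431597, running G = 4.398921
t=4: π = [0.3007, 0.2105, 0.3158, 0.1730], E[r] = 1.2556, γ^t·E[r] = 0.301481, running G = 4.700402
t=5: π = [0.3008, 0.2105, 0.3158, 0.1729], E[r] = 1.2556, γ^t·E[r] = 0.211034, running G = 4.911436

G = 4.9114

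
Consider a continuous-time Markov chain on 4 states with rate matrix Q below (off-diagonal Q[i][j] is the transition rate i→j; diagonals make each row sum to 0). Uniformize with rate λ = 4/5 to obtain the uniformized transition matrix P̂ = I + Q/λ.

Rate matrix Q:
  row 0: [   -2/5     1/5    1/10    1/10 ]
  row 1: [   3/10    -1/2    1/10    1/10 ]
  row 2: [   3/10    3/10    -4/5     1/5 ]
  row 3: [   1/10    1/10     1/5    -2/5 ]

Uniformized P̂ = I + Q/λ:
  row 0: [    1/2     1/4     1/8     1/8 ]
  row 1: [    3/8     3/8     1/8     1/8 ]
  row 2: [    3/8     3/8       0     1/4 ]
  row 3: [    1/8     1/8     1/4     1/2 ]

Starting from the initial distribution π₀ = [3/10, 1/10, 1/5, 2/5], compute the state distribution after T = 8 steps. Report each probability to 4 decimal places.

t=0: π = [0.3000, 0.1000, 0.2000, 0.4000]
t=1: π = [0.3125, 0.2375, 0.1500, 0.3000]
t=2: π = [0.3391, 0.2609, 0.1438, 0.2563]
t=3: π = [0.3533, 0.2686, 0.1391, 0.2391]
t=4: π = [0.3594, 0.2711, 0.1375, 0.2320]
t=5: π = [0.3619, 0.2721, 0.1368, 0.2292]
t=6: π = [0.3629, 0.2725, 0.1365, 0.2281]
t=7: π = [0.3634, 0.2726, 0.1364, 0.2276]
t=8: π = [0.3635, 0.2727, 0.1364, 0.2274]

π = [0.3635, 0.2727, 0.1364, 0.2274]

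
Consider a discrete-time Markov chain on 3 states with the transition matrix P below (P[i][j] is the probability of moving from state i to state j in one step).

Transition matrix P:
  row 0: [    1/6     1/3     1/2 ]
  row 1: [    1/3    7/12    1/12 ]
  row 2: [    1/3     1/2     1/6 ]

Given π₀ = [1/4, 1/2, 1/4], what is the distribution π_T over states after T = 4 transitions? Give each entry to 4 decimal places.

t=0: π = [0.2500, 0.5000, 0.2500]
t=1: π = [0.2917, 0.5000, 0.2083]
t=2: π = [0.2847, 0.4931, 0.2222]
t=3: π = [0.2859, 0.4936, 0.2205]
t=4: π = [0.2857, 0.4935, 0.2208]

π = [0.2857, 0.4935, 0.2208]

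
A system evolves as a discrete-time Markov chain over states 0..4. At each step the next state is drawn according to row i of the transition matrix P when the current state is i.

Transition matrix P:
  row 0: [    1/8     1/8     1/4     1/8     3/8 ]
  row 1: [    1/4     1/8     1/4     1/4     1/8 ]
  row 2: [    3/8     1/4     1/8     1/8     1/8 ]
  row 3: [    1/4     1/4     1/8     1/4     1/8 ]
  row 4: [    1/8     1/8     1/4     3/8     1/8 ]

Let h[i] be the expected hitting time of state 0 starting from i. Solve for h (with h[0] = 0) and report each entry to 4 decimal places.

h = [0.0000, 3.8639, 3.4286, 3.9184, 4.3537]

First-step conditioning: h[0] = 0; for i ≠ 0, h[i] = 1 + Σ_k P[i][k]·h[k].
  h[1] = 1 + 1/8·h[1] + 1/4·h[2] + 1/4·h[3] + 1/8·h[4]
  h[2] = 1 + 1/4·h[1] + 1/8·h[2] + 1/8·h[3] + 1/8·h[4]
  h[3] = 1 + 1/4·h[1] + 1/8·h[2] + 1/4·h[3] + 1/8·h[4]
  h[4] = 1 + 1/8·h[1] + 1/4·h[2] + 3/8·h[3] + 1/8·h[4]
Solving the 4×4 linear system over states ≠ 0 gives exactly h = [0, 568/147, 24/7, 192/49, 640/147] (h[0] = 0 is the target).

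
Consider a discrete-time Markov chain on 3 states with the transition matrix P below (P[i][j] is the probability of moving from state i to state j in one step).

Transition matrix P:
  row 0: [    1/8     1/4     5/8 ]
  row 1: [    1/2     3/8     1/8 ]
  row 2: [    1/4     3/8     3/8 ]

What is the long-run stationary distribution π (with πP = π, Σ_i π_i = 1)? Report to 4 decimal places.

π = [0.2973, 0.3378, 0.3649]

Balance equations π_j = Σ_i π_i·P[i][j]:
  π_0 = 1/8·π_0 + 1/2·π_1 + 1/4·π_2
  π_1 = 1/4·π_0 + 3/8·π_1 + 3/8·π_2
  normalize: π_0 + π_1 + π_2 = 1
Solving the linear system gives exactly π = [11/37, 25/74, 27/74].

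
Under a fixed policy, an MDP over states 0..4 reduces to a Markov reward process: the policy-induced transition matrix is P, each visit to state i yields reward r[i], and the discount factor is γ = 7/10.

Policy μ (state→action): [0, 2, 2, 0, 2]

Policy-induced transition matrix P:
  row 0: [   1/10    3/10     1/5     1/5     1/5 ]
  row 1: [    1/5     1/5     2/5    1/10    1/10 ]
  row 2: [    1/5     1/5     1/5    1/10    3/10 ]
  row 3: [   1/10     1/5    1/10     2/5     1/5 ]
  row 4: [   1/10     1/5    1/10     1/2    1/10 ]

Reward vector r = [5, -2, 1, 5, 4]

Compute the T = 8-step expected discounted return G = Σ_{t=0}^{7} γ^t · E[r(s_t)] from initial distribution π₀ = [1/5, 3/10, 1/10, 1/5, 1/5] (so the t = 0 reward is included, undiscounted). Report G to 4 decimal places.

G = 7.6267

t=0: π = [0.2000, 0.3000, 0.1000, 0.2000, 0.2000], E[r] = 2.3000, γ^t·E[r] = 2.300000, running G = 2.300000
t=1: π = [0.1400, 0.2200, 0.2200, 0.2600, 0.1600], E[r] = 2.4200, γ^t·E[r] = 1.694000, running G = 3.994000
t=2: π = [0.1440, 0.2140, 0.2020, 0.2560, 0.1840], E[r] = 2.5100, γ^t·E[r] = 1.229900, running G = 5.223900
t=3: π = [0.1416, 0.2144, 0.1988, 0.2648, 0.1804], E[r] = 2.5236, γ^t·E[r] = 0.865595, running G = 6.089495
t=4: π = [0.1413, 0.2142, 0.1984, 0.2658, 0.1804], E[r] = 2.5270, γ^t·E[r] = 0.606742, running G = 6.696237
t=5: π = [0.1413, 0.2141, 0.1982, 0.2660, 0.1804], E[r] = 2.5278, γ^t·E[r] = 0.424853, running G = 7.121090
t=6: π = [0.1412, 0.2141, 0.1982, 0.2661, 0.1804], E[r] = 2.5280, γ^t·E[r] = 0.297418, running G = 7.418507
t=7: π = [0.1412, 0.2141, 0.1982, 0.2661, 0.1804], E[r] = 2.5280, γ^t·E[r] = 0.208196, running G = 7.626703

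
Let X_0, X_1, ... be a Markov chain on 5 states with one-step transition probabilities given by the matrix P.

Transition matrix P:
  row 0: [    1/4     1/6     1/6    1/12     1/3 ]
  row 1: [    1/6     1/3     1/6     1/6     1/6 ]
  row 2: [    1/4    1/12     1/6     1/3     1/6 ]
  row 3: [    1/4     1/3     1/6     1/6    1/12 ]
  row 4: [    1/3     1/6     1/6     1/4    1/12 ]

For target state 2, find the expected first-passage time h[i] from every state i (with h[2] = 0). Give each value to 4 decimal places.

h = [6.0000, 6.0000, 0.0000, 6.0000, 6.0000]

First-step conditioning: h[2] = 0; for i ≠ 2, h[i] = 1 + Σ_k P[i][k]·h[k].
  h[0] = 1 + 1/4·h[0] + 1/6·h[1] + 1/12·h[3] + 1/3·h[4]
  h[1] = 1 + 1/6·h[0] + 1/3·h[1] + 1/6·h[3] + 1/6·h[4]
  h[3] = 1 + 1/4·h[0] + 1/3·h[1] + 1/6·h[3] + 1/12·h[4]
  h[4] = 1 + 1/3·h[0] + 1/6·h[1] + 1/4·h[3] + 1/12·h[4]
Solving the 4×4 linear system over states ≠ 2 gives exactly h = [6, 6, 0, 6, 6] (h[2] = 0 is the target).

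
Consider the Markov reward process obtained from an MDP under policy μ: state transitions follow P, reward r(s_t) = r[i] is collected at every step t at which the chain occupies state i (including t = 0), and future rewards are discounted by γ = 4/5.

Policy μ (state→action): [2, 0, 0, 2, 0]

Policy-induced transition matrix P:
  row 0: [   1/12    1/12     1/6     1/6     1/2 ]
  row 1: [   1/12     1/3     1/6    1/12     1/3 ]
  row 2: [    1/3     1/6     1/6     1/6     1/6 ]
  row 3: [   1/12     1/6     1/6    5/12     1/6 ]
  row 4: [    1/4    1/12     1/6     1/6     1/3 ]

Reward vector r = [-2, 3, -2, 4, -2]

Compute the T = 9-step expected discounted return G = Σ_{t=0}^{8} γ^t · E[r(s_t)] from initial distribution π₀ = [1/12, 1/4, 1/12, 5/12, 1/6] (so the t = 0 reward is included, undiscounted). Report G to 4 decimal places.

t=0: π = [0.0833, 0.2500, 0.0833, 0.4167, 0.1667], E[r] = 1.7500, γ^t·E[r] = 1.750000, running G = 1.750000
t=1: π = [0.1319, 0.1875, 0.1667, 0.2500, 0.2639], E[r] = 0.4375, γ^t·E[r] = 0.350000, running G = 2.100000
t=2: π = [0.1690, 0.1649, 0.1667, 0.2135, 0.2859], E[r] = 0.1059, γ^t·E[r] = 0.067778, running G = 2.167778
t=3: π = [0.1726, 0.1563, 0.1667, 0.2063, 0.2981], E[r] = 0.0191, γ^t·E[r] = 0.009778, running G = 2.177556
t=4: π = [0.1747, 0.1535, 0.1667, 0.2052, 0.2999], E[r] = -0.0013, γ^t·E[r] = -0.000523, running G = 2.177032
t=5: π = [0.1750, 0.1527, 0.1667, 0.2052, 0.3005], E[r] = -0.0054, γ^t·E[r] = -0.001782, running G = 2.175250
t=6: π = [0.1751, 0.1525, 0.1667, 0.2052, 0.3005], E[r] = -0.0061, γ^t·E[r] = -0.001600, running G = 2.173651
t=7: π = [0.1751, 0.1524, 0.1667, 0.2053, 0.3005], E[r] = -0.0061, γ^t·E[r] = -0.001289, running G = 2.172362
t=8: π = [0.1751, 0.1524, 0.1667, 0.2053, 0.3005], E[r] = -0.0061, γ^t·E[r] = -0.001027, running G = 2.171335

G = 2.1713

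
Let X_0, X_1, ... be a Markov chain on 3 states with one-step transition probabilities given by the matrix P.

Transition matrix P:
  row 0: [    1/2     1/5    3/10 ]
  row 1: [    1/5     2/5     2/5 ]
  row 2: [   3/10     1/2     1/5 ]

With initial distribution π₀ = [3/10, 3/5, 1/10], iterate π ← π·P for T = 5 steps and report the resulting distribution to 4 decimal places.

π = [0.3293, 0.3648, 0.3060]

t=0: π = [0.3000, 0.6000, 0.1000]
t=1: π = [0.3000, 0.3500, 0.3500]
t=2: π = [0.3250, 0.3750, 0.3000]
t=3: π = [0.3275, 0.3650, 0.3075]
t=4: π = [0.3290, 0.3653, 0.3058]
t=5: π = [0.3293, 0.3648, 0.3060]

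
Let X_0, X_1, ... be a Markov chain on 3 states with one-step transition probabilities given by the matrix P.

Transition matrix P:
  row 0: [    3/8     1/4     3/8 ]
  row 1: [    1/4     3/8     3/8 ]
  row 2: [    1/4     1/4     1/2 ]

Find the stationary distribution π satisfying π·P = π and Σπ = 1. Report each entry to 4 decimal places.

Balance equations π_j = Σ_i π_i·P[i][j]:
  π_0 = 3/8·π_0 + 1/4·π_1 + 1/4·π_2
  π_1 = 1/4·π_0 + 3/8·π_1 + 1/4·π_2
  normalize: π_0 + π_1 + π_2 = 1
Solving the linear system gives exactly π = [2/7, 2/7, 3/7].

π = [0.2857, 0.2857, 0.4286]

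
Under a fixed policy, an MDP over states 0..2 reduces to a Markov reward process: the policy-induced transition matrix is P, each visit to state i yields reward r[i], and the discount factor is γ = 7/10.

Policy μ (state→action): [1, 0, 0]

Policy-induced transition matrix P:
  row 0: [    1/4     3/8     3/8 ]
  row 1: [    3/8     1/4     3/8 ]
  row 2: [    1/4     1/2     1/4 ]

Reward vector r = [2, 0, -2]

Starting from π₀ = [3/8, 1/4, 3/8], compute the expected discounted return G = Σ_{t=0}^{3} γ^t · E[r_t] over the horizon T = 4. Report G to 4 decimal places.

t=0: π = [0.3750, 0.2500, 0.3750], E[r] = 0.0000, γ^t·E[r] = 0.000000, running G = 0.000000
t=1: π = [0.2813, 0.3906, 0.3281], E[r] = -0.0938, γ^t·E[r] = -0.065625, running G = -0.065625
t=2: π = [0.2988, 0.3672, 0.3340], E[r] = -0.0703, γ^t·E[r] = -0.034453, running G = -0.100078
t=3: π = [0.2959, 0.3708, 0.3333], E[r] = -0.0747, γ^t·E[r] = -0.025625, running G = -0.125703

G = -0.1257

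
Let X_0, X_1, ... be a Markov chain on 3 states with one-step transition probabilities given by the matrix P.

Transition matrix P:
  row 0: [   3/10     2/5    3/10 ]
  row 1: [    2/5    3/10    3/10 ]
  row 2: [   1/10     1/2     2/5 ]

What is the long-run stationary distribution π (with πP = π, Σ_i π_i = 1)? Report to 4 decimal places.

π = [0.2727, 0.3939, 0.3333]

Balance equations π_j = Σ_i π_i·P[i][j]:
  π_0 = 3/10·π_0 + 2/5·π_1 + 1/10·π_2
  π_1 = 2/5·π_0 + 3/10·π_1 + 1/2·π_2
  normalize: π_0 + π_1 + π_2 = 1
Solving the linear system gives exactly π = [3/11, 13/33, 1/3].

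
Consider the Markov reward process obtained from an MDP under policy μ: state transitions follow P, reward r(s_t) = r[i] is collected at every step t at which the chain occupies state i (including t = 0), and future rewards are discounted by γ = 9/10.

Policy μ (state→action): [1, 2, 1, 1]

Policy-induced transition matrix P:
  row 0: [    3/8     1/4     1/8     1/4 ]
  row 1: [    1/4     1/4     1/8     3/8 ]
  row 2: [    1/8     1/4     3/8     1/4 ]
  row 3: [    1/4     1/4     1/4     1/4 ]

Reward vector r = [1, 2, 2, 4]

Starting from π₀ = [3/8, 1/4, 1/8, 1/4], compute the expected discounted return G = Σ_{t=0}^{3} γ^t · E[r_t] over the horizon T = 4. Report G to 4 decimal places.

t=0: π = [0.3750, 0.2500, 0.1250, 0.2500], E[r] = 2.1250, γ^t·E[r] = 2.125000, running G = 2.125000
t=1: π = [0.2813, 0.2500, 0.1875, 0.2813], E[r] = 2.2813, γ^t·E[r] = 2.053125, running G = 4.178125
t=2: π = [0.2617, 0.2500, 0.2070, 0.2813], E[r] = 2.3008, γ^t·E[r] = 1.863633, running G = 6.041758
t=3: π = [0.2568, 0.2500, 0.2119, 0.2813], E[r] = 2.3057, γ^t·E[r] = 1.680829, running G = 7.722587

G = 7.7226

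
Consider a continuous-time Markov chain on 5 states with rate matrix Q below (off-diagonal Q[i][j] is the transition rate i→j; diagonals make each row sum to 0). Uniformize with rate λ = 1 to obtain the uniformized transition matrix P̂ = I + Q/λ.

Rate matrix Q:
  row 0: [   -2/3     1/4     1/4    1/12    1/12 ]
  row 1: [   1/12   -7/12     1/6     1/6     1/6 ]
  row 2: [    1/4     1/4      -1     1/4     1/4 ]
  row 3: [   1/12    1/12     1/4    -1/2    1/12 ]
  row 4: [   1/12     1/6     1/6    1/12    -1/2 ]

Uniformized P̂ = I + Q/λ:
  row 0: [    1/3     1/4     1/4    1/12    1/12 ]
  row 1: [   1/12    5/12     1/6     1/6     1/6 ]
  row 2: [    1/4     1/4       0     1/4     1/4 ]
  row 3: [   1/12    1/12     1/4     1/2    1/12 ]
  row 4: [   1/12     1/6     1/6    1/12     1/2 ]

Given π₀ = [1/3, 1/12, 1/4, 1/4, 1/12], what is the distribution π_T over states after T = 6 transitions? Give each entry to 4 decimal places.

t=0: π = [0.3333, 0.0833, 0.2500, 0.2500, 0.0833]
t=1: π = [0.2083, 0.2153, 0.1736, 0.2361, 0.1667]
t=2: π = [0.1644, 0.2326, 0.1748, 0.2286, 0.1997]
t=3: π = [0.1535, 0.2340, 0.1703, 0.2271, 0.2150]
t=4: π = [0.1501, 0.2332, 0.1700, 0.2258, 0.2208]
t=5: π = [0.1492, 0.2328, 0.1697, 0.2252, 0.2231]
t=6: π = [0.1489, 0.2327, 0.1696, 0.2248, 0.2240]

π = [0.1489, 0.2327, 0.1696, 0.2248, 0.2240]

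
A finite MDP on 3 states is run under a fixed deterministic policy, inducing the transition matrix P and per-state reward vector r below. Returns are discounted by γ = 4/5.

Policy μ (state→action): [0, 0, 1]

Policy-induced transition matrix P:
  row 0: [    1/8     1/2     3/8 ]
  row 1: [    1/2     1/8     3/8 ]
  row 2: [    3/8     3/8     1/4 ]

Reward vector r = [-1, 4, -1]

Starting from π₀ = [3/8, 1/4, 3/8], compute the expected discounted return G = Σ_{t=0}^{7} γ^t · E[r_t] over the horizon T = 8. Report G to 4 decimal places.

t=0: π = [0.3750, 0.2500, 0.3750], E[r] = 0.2500, γ^t·E[r] = 0.250000, running G = 0.250000
t=1: π = [0.3125, 0.3594, 0.3281], E[r] = 0.7969, γ^t·E[r] = 0.637500, running G = 0.887500
t=2: π = [0.3418, 0.3242, 0.3340], E[r] = 0.6211, γ^t·E[r] = 0.397500, running G = 1.285000
t=3: π = [0.3301, 0.3367, 0.3333], E[r] = 0.6833, γ^t·E[r] = 0.349875, running G = 1.634875
t=4: π = [0.3346, 0.3321, 0.3333], E[r] = 0.6605, γ^t·E[r] = 0.270525, running G = 1.905400
t=5: π = [0.3329, 0.3338, 0.3333], E[r] = 0.6690, γ^t·E[r] = 0.219214, running G = 2.124614
t=6: π = [0.3335, 0.3332, 0.3333], E[r] = 0.6658, γ^t·E[r] = 0.174535, running G = 2.299149
t=7: π = [0.3333, 0.3334, 0.3333], E[r] = 0.6670, γ^t·E[r] = 0.139878, running G = 2.439027

G = 2.4390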